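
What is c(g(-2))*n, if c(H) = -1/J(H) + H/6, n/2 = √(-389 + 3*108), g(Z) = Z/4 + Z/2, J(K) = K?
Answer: 5*I*√65/6 ≈ 6.7186*I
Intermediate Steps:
g(Z) = 3*Z/4 (g(Z) = Z*(¼) + Z*(½) = Z/4 + Z/2 = 3*Z/4)
n = 2*I*√65 (n = 2*√(-389 + 3*108) = 2*√(-389 + 324) = 2*√(-65) = 2*(I*√65) = 2*I*√65 ≈ 16.125*I)
c(H) = -1/H + H/6
c(g(-2))*n = (-1/((¾)*(-2)) + ((¾)*(-2))/6)*(2*I*√65) = (-1/(-3/2) + (⅙)*(-3/2))*(2*I*√65) = (-1*(-⅔) - ¼)*(2*I*√65) = (⅔ - ¼)*(2*I*√65) = 5*(2*I*√65)/12 = 5*I*√65/6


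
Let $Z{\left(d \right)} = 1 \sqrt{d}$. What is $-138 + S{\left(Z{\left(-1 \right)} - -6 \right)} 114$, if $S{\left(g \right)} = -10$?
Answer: $-1278$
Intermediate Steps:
$Z{\left(d \right)} = \sqrt{d}$
$-138 + S{\left(Z{\left(-1 \right)} - -6 \right)} 114 = -138 - 1140 = -1278$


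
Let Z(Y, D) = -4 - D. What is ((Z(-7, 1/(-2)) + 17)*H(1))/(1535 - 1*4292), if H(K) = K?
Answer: -9/1838 ≈ -0.0048966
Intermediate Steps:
((Z(-7, 1/(-2)) + 17)*H(1))/(1535 - 1*4292) = (((-4 - 1/(-2)) + 17)*1)/(1535 - 1*4292) = (((-4 - 1*(-½)) + 17)*1)/(1535 - 4292) = (((-4 + ½) + 17)*1)/(-2757) = ((-7/2 + 17)*1)*(-1/2757) = ((27/2)*1)*(-1/2757) = (27/2)*(-1/2757) = -9/1838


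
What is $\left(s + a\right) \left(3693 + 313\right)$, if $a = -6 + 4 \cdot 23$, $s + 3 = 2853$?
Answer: $11761616$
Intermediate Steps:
$s = 2850$ ($s = -3 + 2853 = 2850$)
$a = 86$ ($a = -6 + 92 = 86$)
$\left(s + a\right) \left(3693 + 313\right) = \left(2850 + 86\right) \left(3693 + 313\right) = 2936 \cdot 4006 = 11761616$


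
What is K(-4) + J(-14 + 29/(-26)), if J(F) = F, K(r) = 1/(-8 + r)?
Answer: -2371/156 ≈ -15.199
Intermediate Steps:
K(-4) + J(-14 + 29/(-26)) = 1/(-8 - 4) + (-14 + 29/(-26)) = 1/(-12) + (-14 + 29*(-1/26)) = -1/12 + (-14 - 29/26) = -1/12 - 393/26 = -2371/156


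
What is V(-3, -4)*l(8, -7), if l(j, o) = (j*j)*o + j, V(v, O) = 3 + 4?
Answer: -3080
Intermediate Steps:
V(v, O) = 7
l(j, o) = j + o*j**2 (l(j, o) = j**2*o + j = o*j**2 + j = j + o*j**2)
V(-3, -4)*l(8, -7) = 7*(8*(1 + 8*(-7))) = 7*(8*(1 - 56)) = 7*(8*(-55)) = 7*(-440) = -3080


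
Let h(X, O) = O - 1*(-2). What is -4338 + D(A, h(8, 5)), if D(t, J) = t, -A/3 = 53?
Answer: -4497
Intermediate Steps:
A = -159 (A = -3*53 = -159)
h(X, O) = 2 + O (h(X, O) = O + 2 = 2 + O)
-4338 + D(A, h(8, 5)) = -4338 - 159 = -4497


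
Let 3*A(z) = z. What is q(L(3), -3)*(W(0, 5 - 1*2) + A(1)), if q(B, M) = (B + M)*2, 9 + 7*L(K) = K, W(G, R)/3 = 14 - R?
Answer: -1800/7 ≈ -257.14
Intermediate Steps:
W(G, R) = 42 - 3*R (W(G, R) = 3*(14 - R) = 42 - 3*R)
A(z) = z/3
L(K) = -9/7 + K/7
q(B, M) = 2*B + 2*M
q(L(3), -3)*(W(0, 5 - 1*2) + A(1)) = (2*(-9/7 + (1/7)*3) + 2*(-3))*((42 - 3*(5 - 1*2)) + (1/3)*1) = (2*(-9/7 + 3/7) - 6)*((42 - 3*(5 - 2)) + 1/3) = (2*(-6/7) - 6)*((42 - 3*3) + 1/3) = (-12/7 - 6)*((42 - 9) + 1/3) = -54*(33 + 1/3)/7 = -54/7*100/3 = -1800/7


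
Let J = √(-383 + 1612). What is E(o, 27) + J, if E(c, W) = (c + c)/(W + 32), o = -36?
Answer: -72/59 + √1229 ≈ 33.837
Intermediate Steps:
J = √1229 ≈ 35.057
E(c, W) = 2*c/(32 + W) (E(c, W) = (2*c)/(32 + W) = 2*c/(32 + W))
E(o, 27) + J = 2*(-36)/(32 + 27) + √1229 = 2*(-36)/59 + √1229 = 2*(-36)*(1/59) + √1229 = -72/59 + √1229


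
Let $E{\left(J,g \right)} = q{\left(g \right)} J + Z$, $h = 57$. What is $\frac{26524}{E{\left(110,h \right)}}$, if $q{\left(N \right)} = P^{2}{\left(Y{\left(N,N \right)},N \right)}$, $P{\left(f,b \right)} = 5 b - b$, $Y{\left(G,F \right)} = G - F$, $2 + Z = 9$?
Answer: $\frac{26524}{5718247} \approx 0.0046385$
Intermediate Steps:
$Z = 7$ ($Z = -2 + 9 = 7$)
$P{\left(f,b \right)} = 4 b$
$q{\left(N \right)} = 16 N^{2}$ ($q{\left(N \right)} = \left(4 N\right)^{2} = 16 N^{2}$)
$E{\left(J,g \right)} = 7 + 16 J g^{2}$ ($E{\left(J,g \right)} = 16 g^{2} J + 7 = 16 J g^{2} + 7 = 7 + 16 J g^{2}$)
$\frac{26524}{E{\left(110,h \right)}} = \frac{26524}{7 + 16 \cdot 110 \cdot 57^{2}} = \frac{26524}{7 + 16 \cdot 110 \cdot 3249} = \frac{26524}{7 + 5718240} = \frac{26524}{5718247}$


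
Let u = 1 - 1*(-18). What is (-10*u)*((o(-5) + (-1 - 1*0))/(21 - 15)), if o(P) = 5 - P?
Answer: -285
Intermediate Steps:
u = 19 (u = 1 + 18 = 19)
(-10*u)*((o(-5) + (-1 - 1*0))/(21 - 15)) = (-10*19)*(((5 - 1*(-5)) + (-1 - 1*0))/(21 - 15)) = -190*((5 + 5) + (-1 + 0))/6 = -190*(10 - 1)/6 = -1710/6 = -190*3/2 = -285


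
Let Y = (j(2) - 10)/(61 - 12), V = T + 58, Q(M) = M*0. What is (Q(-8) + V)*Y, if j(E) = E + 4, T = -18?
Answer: -160/49 ≈ -3.2653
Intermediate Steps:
j(E) = 4 + E
Q(M) = 0
V = 40 (V = -18 + 58 = 40)
Y = -4/49 (Y = ((4 + 2) - 10)/(61 - 12) = (6 - 10)/49 = -4*1/49 = -4/49 ≈ -0.081633)
(Q(-8) + V)*Y = (0 + 40)*(-4/49) = 40*(-4/49) = -160/49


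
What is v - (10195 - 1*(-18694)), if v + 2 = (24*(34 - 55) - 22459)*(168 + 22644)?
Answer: -523860847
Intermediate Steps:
v = -523831958 (v = -2 + (24*(34 - 55) - 22459)*(168 + 22644) = -2 + (24*(-21) - 22459)*22812 = -2 + (-504 - 22459)*22812 = -2 - 22963*22812 = -2 - 523831956 = -523831958)
v - (10195 - 1*(-18694)) = -523831958 - (10195 - 1*(-18694)) = -523831958 - (10195 + 18694) = -523831958 - 1*28889 = -523831958 - 28889 = -523860847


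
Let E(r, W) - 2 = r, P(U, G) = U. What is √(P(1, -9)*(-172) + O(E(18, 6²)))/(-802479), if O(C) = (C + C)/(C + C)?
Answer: -I*√19/267493 ≈ -1.6295e-5*I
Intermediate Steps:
E(r, W) = 2 + r
O(C) = 1 (O(C) = (2*C)/((2*C)) = (2*C)*(1/(2*C)) = 1)
√(P(1, -9)*(-172) + O(E(18, 6²)))/(-802479) = √(1*(-172) + 1)/(-802479) = √(-172 + 1)*(-1/802479) = √(-171)*(-1/802479) = (3*I*√19)*(-1/802479) = -I*√19/267493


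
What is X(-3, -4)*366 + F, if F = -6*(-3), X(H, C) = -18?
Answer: -6570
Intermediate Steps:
F = 18
X(-3, -4)*366 + F = -18*366 + 18 = -6588 + 18 = -6570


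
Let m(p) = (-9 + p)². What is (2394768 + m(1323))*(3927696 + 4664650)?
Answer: 35412185479944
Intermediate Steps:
(2394768 + m(1323))*(3927696 + 4664650) = (2394768 + (-9 + 1323)²)*(3927696 + 4664650) = (2394768 + 1314²)*8592346 = (2394768 + 1726596)*8592346 = 4121364*8592346 = 35412185479944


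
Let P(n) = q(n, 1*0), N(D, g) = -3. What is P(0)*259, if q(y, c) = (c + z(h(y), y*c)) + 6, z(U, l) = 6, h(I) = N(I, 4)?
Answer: 3108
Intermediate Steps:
h(I) = -3
q(y, c) = 12 + c (q(y, c) = (c + 6) + 6 = (6 + c) + 6 = 12 + c)
P(n) = 12 (P(n) = 12 + 1*0 = 12 + 0 = 12)
P(0)*259 = 12*259 = 3108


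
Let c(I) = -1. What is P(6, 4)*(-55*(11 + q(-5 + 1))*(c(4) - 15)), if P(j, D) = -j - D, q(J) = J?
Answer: -61600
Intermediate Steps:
P(j, D) = -D - j
P(6, 4)*(-55*(11 + q(-5 + 1))*(c(4) - 15)) = (-1*4 - 1*6)*(-55*(11 + (-5 + 1))*(-1 - 15)) = (-4 - 6)*(-55*(11 - 4)*(-16)) = -(-550)*7*(-16) = -(-550)*(-112) = -10*6160 = -61600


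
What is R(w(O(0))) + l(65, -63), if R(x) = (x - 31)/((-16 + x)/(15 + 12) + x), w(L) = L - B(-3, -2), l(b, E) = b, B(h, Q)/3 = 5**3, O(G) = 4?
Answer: 38173/578 ≈ 66.043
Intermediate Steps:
B(h, Q) = 375 (B(h, Q) = 3*5**3 = 3*125 = 375)
w(L) = -375 + L (w(L) = L - 1*375 = L - 375 = -375 + L)
R(x) = (-31 + x)/(-16/27 + 28*x/27) (R(x) = (-31 + x)/((-16 + x)/27 + x) = (-31 + x)/((-16 + x)*(1/27) + x) = (-31 + x)/((-16/27 + x/27) + x) = (-31 + x)/(-16/27 + 28*x/27))
R(w(O(0))) + l(65, -63) = 27*(-31 + (-375 + 4))/(4*(-4 + 7*(-375 + 4))) + 65 = 27*(-31 - 371)/(4*(-4 + 7*(-371))) + 65 = (27/4)*(-402)/(-4 - 2597) + 65 = (27/4)*(-402)/(-2601) + 65 = (27/4)*(-1/2601)*(-402) + 65 = 603/578 + 65 = 38173/578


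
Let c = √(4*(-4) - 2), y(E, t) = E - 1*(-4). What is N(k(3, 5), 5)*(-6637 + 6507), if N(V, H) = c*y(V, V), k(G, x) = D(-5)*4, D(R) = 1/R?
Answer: -1248*I*√2 ≈ -1764.9*I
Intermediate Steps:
y(E, t) = 4 + E (y(E, t) = E + 4 = 4 + E)
D(R) = 1/R
c = 3*I*√2 (c = √(-16 - 2) = √(-18) = 3*I*√2 ≈ 4.2426*I)
k(G, x) = -⅘ (k(G, x) = 4/(-5) = -⅕*4 = -⅘)
N(V, H) = 3*I*√2*(4 + V) (N(V, H) = (3*I*√2)*(4 + V) = 3*I*√2*(4 + V))
N(k(3, 5), 5)*(-6637 + 6507) = (3*I*√2*(4 - ⅘))*(-6637 + 6507) = (3*I*√2*(16/5))*(-130) = (48*I*√2/5)*(-130) = -1248*I*√2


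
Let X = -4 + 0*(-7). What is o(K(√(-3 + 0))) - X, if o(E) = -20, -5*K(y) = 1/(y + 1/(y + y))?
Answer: -16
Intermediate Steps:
X = -4 (X = -4 + 0 = -4)
K(y) = -1/(5*(y + 1/(2*y))) (K(y) = -1/(5*(y + 1/(y + y))) = -1/(5*(y + 1/(2*y))))
o(K(√(-3 + 0))) - X = -20 - 1*(-4) = -20 + 4 = -16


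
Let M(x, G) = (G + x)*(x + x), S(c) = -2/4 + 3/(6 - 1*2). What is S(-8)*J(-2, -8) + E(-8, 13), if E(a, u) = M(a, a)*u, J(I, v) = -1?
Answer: 13311/4 ≈ 3327.8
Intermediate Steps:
S(c) = ¼ (S(c) = -2*¼ + 3/(6 - 2) = -½ + 3/4 = -½ + 3*(¼) = -½ + ¾ = ¼)
M(x, G) = 2*x*(G + x) (M(x, G) = (G + x)*(2*x) = 2*x*(G + x))
E(a, u) = 4*u*a² (E(a, u) = (2*a*(a + a))*u = (2*a*(2*a))*u = (4*a²)*u = 4*u*a²)
S(-8)*J(-2, -8) + E(-8, 13) = (¼)*(-1) + 4*13*(-8)² = -¼ + 4*13*64 = -¼ + 3328 = 13311/4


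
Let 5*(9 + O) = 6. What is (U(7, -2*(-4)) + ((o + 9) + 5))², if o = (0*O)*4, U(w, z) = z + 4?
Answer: 676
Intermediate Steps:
O = -39/5 (O = -9 + (⅕)*6 = -9 + 6/5 = -39/5 ≈ -7.8000)
U(w, z) = 4 + z
o = 0 (o = (0*(-39/5))*4 = 0*4 = 0)
(U(7, -2*(-4)) + ((o + 9) + 5))² = ((4 - 2*(-4)) + ((0 + 9) + 5))² = ((4 + 8) + (9 + 5))² = (12 + 14)² = 26² = 676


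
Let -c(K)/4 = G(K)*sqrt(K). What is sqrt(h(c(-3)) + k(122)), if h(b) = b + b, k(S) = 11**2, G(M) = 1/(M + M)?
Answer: sqrt(1089 + 12*I*sqrt(3))/3 ≈ 11.001 + 0.10497*I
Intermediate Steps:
G(M) = 1/(2*M)
k(S) = 121
c(K) = -2/sqrt(K) (c(K) = -4*1/(2*K)*sqrt(K) = -2/sqrt(K))
h(b) = 2*b
sqrt(h(c(-3)) + k(122)) = sqrt(2*(-(-2)*I*sqrt(3)/3) + 121) = sqrt(2*(2*I*sqrt(3)/3) + 121) = sqrt(4*I*sqrt(3)/3 + 121) = sqrt(121 + 4*I*sqrt(3)/3)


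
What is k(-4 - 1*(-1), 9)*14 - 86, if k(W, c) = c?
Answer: 40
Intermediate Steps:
k(-4 - 1*(-1), 9)*14 - 86 = 9*14 - 86 = 126 - 86 = 40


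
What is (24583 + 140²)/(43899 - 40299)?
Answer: 44183/3600 ≈ 12.273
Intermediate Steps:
(24583 + 140²)/(43899 - 40299) = (24583 + 19600)/3600 = 44183*(1/3600) = 44183/3600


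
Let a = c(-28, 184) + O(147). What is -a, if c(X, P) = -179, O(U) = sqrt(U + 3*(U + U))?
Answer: 179 - 7*sqrt(21) ≈ 146.92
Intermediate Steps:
O(U) = sqrt(7)*sqrt(U) (O(U) = sqrt(U + 3*(2*U)) = sqrt(U + 6*U) = sqrt(7*U) = sqrt(7)*sqrt(U))
a = -179 + 7*sqrt(21) (a = -179 + sqrt(7)*sqrt(147) = -179 + sqrt(7)*(7*sqrt(3)) = -179 + 7*sqrt(21) ≈ -146.92)
-a = -(-179 + 7*sqrt(21)) = 179 - 7*sqrt(21)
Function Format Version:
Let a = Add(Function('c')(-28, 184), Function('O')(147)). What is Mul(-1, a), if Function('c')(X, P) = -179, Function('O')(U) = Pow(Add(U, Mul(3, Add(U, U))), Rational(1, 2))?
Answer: Add(179, Mul(-7, Pow(21, Rational(1, 2)))) ≈ 146.92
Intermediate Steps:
Function('O')(U) = Mul(Pow(7, Rational(1, 2)), Pow(U, Rational(1, 2))) (Function('O')(U) = Pow(Add(U, Mul(3, Mul(2, U))), Rational(1, 2)) = Pow(Add(U, Mul(6, U)), Rational(1, 2)) = Pow(Mul(7, U), Rational(1, 2)) = Mul(Pow(7, Rational(1, 2)), Pow(U, Rational(1, 2))))
a = Add(-179, Mul(7, Pow(21, Rational(1, 2)))) (a = Add(-179, Mul(Pow(7, Rational(1, 2)), Pow(147, Rational(1, 2)))) = Add(-179, Mul(Pow(7, Rational(1, 2)), Mul(7, Pow(3, Rational(1, 2))))) = Add(-179, Mul(7, Pow(21, Rational(1, 2)))) ≈ -146.92)
Mul(-1, a) = Mul(-1, Add(-179, Mul(7, Pow(21, Rational(1, 2))))) = Add(179, Mul(-7, Pow(21, Rational(1, 2))))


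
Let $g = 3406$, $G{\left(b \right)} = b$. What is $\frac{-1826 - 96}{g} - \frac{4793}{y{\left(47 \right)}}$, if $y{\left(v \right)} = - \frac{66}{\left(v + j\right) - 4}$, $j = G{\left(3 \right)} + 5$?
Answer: $\frac{138741001}{37466} \approx 3703.1$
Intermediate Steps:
$j = 8$ ($j = 3 + 5 = 8$)
$y{\left(v \right)} = - \frac{66}{4 + v}$ ($y{\left(v \right)} = - \frac{66}{\left(v + 8\right) - 4} = - \frac{66}{\left(8 + v\right) - 4} = - \frac{66}{4 + v}$)
$\frac{-1826 - 96}{g} - \frac{4793}{y{\left(47 \right)}} = \frac{-1826 - 96}{3406} - \frac{4793}{\left(-66\right) \frac{1}{4 + 47}} = \left(-1826 - 96\right) \frac{1}{3406} - \frac{4793}{\left(-66\right) \frac{1}{51}} = \left(-1922\right) \frac{1}{3406} - \frac{4793}{\left(-66\right) \frac{1}{51}} = - \frac{961}{1703} - \frac{4793}{- \frac{22}{17}} = - \frac{961}{1703} - - \frac{81481}{22} = - \frac{961}{1703} + \frac{81481}{22} = \frac{138741001}{37466}$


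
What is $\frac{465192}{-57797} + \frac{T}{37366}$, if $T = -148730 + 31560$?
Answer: $- \frac{12077219381}{1079821351} \approx -11.184$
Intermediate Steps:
$T = -117170$
$\frac{465192}{-57797} + \frac{T}{37366} = \frac{465192}{-57797} - \frac{117170}{37366} = 465192 \left(- \frac{1}{57797}\right) - \frac{58585}{18683} = - \frac{465192}{57797} - \frac{58585}{18683} = - \frac{12077219381}{1079821351}$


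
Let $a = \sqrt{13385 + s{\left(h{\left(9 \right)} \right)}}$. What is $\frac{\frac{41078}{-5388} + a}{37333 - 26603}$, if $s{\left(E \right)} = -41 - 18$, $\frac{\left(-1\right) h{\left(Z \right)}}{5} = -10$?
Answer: $- \frac{20539}{28906620} + \frac{\sqrt{13326}}{10730} \approx 0.010048$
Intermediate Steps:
$h{\left(Z \right)} = 50$ ($h{\left(Z \right)} = \left(-5\right) \left(-10\right) = 50$)
$s{\left(E \right)} = -59$
$a = \sqrt{13326}$ ($a = \sqrt{13385 - 59} = \sqrt{13326} \approx 115.44$)
$\frac{\frac{41078}{-5388} + a}{37333 - 26603} = \frac{\frac{41078}{-5388} + \sqrt{13326}}{37333 - 26603} = \frac{41078 \left(- \frac{1}{5388}\right) + \sqrt{13326}}{10730} = \left(- \frac{20539}{2694} + \sqrt{13326}\right) \frac{1}{10730} = - \frac{20539}{28906620} + \frac{\sqrt{13326}}{10730}$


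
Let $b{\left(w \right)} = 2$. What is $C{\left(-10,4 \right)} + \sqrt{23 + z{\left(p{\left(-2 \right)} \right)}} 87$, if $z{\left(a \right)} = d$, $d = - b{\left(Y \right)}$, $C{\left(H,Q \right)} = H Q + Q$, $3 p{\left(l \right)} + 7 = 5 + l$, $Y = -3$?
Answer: $-36 + 87 \sqrt{21} \approx 362.68$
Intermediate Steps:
$p{\left(l \right)} = - \frac{2}{3} + \frac{l}{3}$ ($p{\left(l \right)} = - \frac{7}{3} + \frac{5 + l}{3} = - \frac{7}{3} + \left(\frac{5}{3} + \frac{l}{3}\right) = - \frac{2}{3} + \frac{l}{3}$)
$C{\left(H,Q \right)} = Q + H Q$
$d = -2$ ($d = \left(-1\right) 2 = -2$)
$z{\left(a \right)} = -2$
$C{\left(-10,4 \right)} + \sqrt{23 + z{\left(p{\left(-2 \right)} \right)}} 87 = 4 \left(1 - 10\right) + \sqrt{23 - 2} \cdot 87 = 4 \left(-9\right) + \sqrt{21} \cdot 87 = -36 + 87 \sqrt{21}$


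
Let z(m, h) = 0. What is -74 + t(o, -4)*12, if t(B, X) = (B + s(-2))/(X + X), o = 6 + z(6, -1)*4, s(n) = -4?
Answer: -77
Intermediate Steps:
o = 6 (o = 6 + 0*4 = 6 + 0 = 6)
t(B, X) = (-4 + B)/(2*X) (t(B, X) = (B - 4)/(X + X) = (-4 + B)/((2*X)) = (-4 + B)*(1/(2*X)) = (-4 + B)/(2*X))
-74 + t(o, -4)*12 = -74 + ((1/2)*(-4 + 6)/(-4))*12 = -74 + ((1/2)*(-1/4)*2)*12 = -74 - 1/4*12 = -74 - 3 = -77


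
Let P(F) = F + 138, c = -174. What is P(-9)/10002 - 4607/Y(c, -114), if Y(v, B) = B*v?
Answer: -7253395/33066612 ≈ -0.21936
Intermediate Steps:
P(F) = 138 + F
P(-9)/10002 - 4607/Y(c, -114) = (138 - 9)/10002 - 4607/((-114*(-174))) = 129*(1/10002) - 4607/19836 = 43/3334 - 4607*1/19836 = 43/3334 - 4607/19836 = -7253395/33066612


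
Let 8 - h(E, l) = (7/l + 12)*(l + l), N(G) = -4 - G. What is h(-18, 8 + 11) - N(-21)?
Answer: -479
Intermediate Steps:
h(E, l) = 8 - 2*l*(12 + 7/l) (h(E, l) = 8 - (7/l + 12)*(l + l) = 8 - (12 + 7/l)*2*l = 8 - 2*l*(12 + 7/l))
h(-18, 8 + 11) - N(-21) = (-6 - 24*(8 + 11)) - (-4 - 1*(-21)) = (-6 - 24*19) - (-4 + 21) = (-6 - 456) - 1*17 = -462 - 17 = -479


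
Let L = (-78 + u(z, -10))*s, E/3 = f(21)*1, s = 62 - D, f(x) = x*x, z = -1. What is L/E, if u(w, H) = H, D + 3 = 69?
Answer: 352/1323 ≈ 0.26606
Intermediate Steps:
D = 66 (D = -3 + 69 = 66)
f(x) = x²
s = -4 (s = 62 - 1*66 = 62 - 66 = -4)
E = 1323 (E = 3*(21²*1) = 3*(441*1) = 3*441 = 1323)
L = 352 (L = (-78 - 10)*(-4) = -88*(-4) = 352)
L/E = 352/1323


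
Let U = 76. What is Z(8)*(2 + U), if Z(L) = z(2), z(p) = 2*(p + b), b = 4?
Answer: 936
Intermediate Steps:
z(p) = 8 + 2*p (z(p) = 2*(p + 4) = 2*(4 + p) = 8 + 2*p)
Z(L) = 12 (Z(L) = 8 + 2*2 = 8 + 4 = 12)
Z(8)*(2 + U) = 12*(2 + 76) = 12*78 = 936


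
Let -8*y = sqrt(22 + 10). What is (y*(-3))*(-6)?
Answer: -9*sqrt(2) ≈ -12.728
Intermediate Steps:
y = -sqrt(2)/2 (y = -sqrt(22 + 10)/8 = -sqrt(2)/2 ≈ -0.70711)
(y*(-3))*(-6) = (-sqrt(2)/2*(-3))*(-6) = (3*sqrt(2)/2)*(-6) = -9*sqrt(2)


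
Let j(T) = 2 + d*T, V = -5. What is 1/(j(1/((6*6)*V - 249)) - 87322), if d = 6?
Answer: -143/12486762 ≈ -1.1452e-5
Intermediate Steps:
j(T) = 2 + 6*T
1/(j(1/((6*6)*V - 249)) - 87322) = 1/((2 + 6/((6*6)*(-5) - 249)) - 87322) = 1/((2 + 6/(36*(-5) - 249)) - 87322) = 1/((2 + 6/(-180 - 249)) - 87322) = 1/((2 + 6/(-429)) - 87322) = 1/((2 + 6*(-1/429)) - 87322) = 1/((2 - 2/143) - 87322) = 1/(284/143 - 87322) = 1/(-12486762/143) = -143/12486762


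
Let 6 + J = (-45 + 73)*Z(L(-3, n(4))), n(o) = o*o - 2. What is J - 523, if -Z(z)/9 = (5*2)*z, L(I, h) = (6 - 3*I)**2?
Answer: -567529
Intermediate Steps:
n(o) = -2 + o**2 (n(o) = o**2 - 2 = -2 + o**2)
Z(z) = -90*z (Z(z) = -9*5*2*z = -90*z)
J = -567006 (J = -6 + (-45 + 73)*(-810*(-2 - 3)**2) = -6 + 28*(-810*(-5)**2) = -6 + 28*(-810*25) = -6 + 28*(-90*225) = -6 + 28*(-20250) = -6 - 567000 = -567006)
J - 523 = -567006 - 523 = -567529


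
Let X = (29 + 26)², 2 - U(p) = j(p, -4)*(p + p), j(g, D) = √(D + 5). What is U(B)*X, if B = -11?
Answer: 72600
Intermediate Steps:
j(g, D) = √(5 + D)
U(p) = 2 - 2*p (U(p) = 2 - √(5 - 4)*(p + p) = 2 - √1*2*p = 2 - 2*p)
X = 3025 (X = 55² = 3025)
U(B)*X = (2 - 2*(-11))*3025 = (2 + 22)*3025 = 24*3025 = 72600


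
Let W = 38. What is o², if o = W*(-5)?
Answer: 36100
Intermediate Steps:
o = -190 (o = 38*(-5) = -190)
o² = (-190)² = 36100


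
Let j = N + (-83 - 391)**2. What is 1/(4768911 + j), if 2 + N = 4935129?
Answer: 1/9928714 ≈ 1.0072e-7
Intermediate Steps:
N = 4935127 (N = -2 + 4935129 = 4935127)
j = 5159803 (j = 4935127 + (-83 - 391)**2 = 4935127 + (-474)**2 = 4935127 + 224676 = 5159803)
1/(4768911 + j) = 1/(4768911 + 5159803) = 1/9928714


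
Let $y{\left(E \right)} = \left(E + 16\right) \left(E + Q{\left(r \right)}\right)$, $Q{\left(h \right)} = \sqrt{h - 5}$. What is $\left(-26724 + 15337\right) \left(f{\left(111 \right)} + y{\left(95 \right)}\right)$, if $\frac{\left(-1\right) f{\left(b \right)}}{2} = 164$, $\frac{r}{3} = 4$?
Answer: $-116340979 - 1263957 \sqrt{7} \approx -1.1969 \cdot 10^{8}$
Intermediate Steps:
$r = 12$ ($r = 3 \cdot 4 = 12$)
$Q{\left(h \right)} = \sqrt{-5 + h}$
$f{\left(b \right)} = -328$ ($f{\left(b \right)} = \left(-2\right) 164 = -328$)
$y{\left(E \right)} = \left(16 + E\right) \left(E + \sqrt{7}\right)$ ($y{\left(E \right)} = \left(E + 16\right) \left(E + \sqrt{-5 + 12}\right) = \left(16 + E\right) \left(E + \sqrt{7}\right)$)
$\left(-26724 + 15337\right) \left(f{\left(111 \right)} + y{\left(95 \right)}\right) = \left(-26724 + 15337\right) \left(-328 + \left(95^{2} + 16 \cdot 95 + 16 \sqrt{7} + 95 \sqrt{7}\right)\right) = - 11387 \left(-328 + \left(9025 + 1520 + 16 \sqrt{7} + 95 \sqrt{7}\right)\right) = - 11387 \left(-328 + \left(10545 + 111 \sqrt{7}\right)\right) = - 11387 \left(10217 + 111 \sqrt{7}\right) = -116340979 - 1263957 \sqrt{7}$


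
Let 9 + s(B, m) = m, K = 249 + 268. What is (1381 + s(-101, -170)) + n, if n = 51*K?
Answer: 27569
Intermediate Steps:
K = 517
s(B, m) = -9 + m
n = 26367 (n = 51*517 = 26367)
(1381 + s(-101, -170)) + n = (1381 + (-9 - 170)) + 26367 = (1381 - 179) + 26367 = 1202 + 26367 = 27569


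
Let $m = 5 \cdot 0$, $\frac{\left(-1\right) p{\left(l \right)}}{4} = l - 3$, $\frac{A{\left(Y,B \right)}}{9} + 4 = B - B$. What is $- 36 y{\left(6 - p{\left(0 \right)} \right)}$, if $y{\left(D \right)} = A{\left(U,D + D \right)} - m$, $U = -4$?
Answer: $1296$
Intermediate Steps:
$A{\left(Y,B \right)} = -36$ ($A{\left(Y,B \right)} = -36 + 9 \left(B - B\right) = -36 + 9 \cdot 0 = -36 + 0 = -36$)
$p{\left(l \right)} = 12 - 4 l$ ($p{\left(l \right)} = - 4 \left(l - 3\right) = - 4 \left(-3 + l\right) = 12 - 4 l$)
$m = 0$
$y{\left(D \right)} = -36$ ($y{\left(D \right)} = -36 - 0 = -36 + 0 = -36$)
$- 36 y{\left(6 - p{\left(0 \right)} \right)} = \left(-36\right) \left(-36\right) = 1296$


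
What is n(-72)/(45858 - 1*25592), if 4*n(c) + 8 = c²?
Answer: 647/10133 ≈ 0.063851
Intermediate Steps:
n(c) = -2 + c²/4
n(-72)/(45858 - 1*25592) = (-2 + (¼)*(-72)²)/(45858 - 1*25592) = (-2 + (¼)*5184)/(45858 - 25592) = (-2 + 1296)/20266 = 1294*(1/20266) = 647/10133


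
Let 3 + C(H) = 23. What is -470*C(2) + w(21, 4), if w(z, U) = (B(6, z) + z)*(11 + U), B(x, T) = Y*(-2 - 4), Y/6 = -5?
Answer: -6385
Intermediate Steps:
Y = -30 (Y = 6*(-5) = -30)
B(x, T) = 180 (B(x, T) = -30*(-2 - 4) = -30*(-6) = 180)
C(H) = 20 (C(H) = -3 + 23 = 20)
w(z, U) = (11 + U)*(180 + z) (w(z, U) = (180 + z)*(11 + U) = (11 + U)*(180 + z))
-470*C(2) + w(21, 4) = -470*20 + (1980 + 11*21 + 180*4 + 4*21) = -9400 + (1980 + 231 + 720 + 84) = -9400 + 3015 = -6385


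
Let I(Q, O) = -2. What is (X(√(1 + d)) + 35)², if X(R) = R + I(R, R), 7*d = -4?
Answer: (231 + √21)²/49 ≈ 1132.6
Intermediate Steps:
d = -4/7 (d = (⅐)*(-4) = -4/7 ≈ -0.57143)
X(R) = -2 + R (X(R) = R - 2 = -2 + R)
(X(√(1 + d)) + 35)² = ((-2 + √(1 - 4/7)) + 35)² = ((-2 + √(3/7)) + 35)² = ((-2 + √21/7) + 35)² = (33 + √21/7)²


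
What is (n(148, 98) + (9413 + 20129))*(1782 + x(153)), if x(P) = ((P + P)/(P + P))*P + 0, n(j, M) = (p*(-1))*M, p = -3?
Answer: 57732660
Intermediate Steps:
n(j, M) = 3*M (n(j, M) = (-3*(-1))*M = 3*M)
x(P) = P (x(P) = ((2*P)/((2*P)))*P + 0 = ((2*P)*(1/(2*P)))*P + 0 = 1*P + 0 = P + 0 = P)
(n(148, 98) + (9413 + 20129))*(1782 + x(153)) = (3*98 + (9413 + 20129))*(1782 + 153) = (294 + 29542)*1935 = 29836*1935 = 57732660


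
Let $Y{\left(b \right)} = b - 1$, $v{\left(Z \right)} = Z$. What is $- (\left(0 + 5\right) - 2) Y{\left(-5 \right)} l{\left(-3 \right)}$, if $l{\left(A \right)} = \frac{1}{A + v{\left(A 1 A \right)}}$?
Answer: $3$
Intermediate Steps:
$Y{\left(b \right)} = -1 + b$
$l{\left(A \right)} = \frac{1}{A + A^{2}}$ ($l{\left(A \right)} = \frac{1}{A + A 1 A} = \frac{1}{A + A A} = \frac{1}{A + A^{2}}$)
$- (\left(0 + 5\right) - 2) Y{\left(-5 \right)} l{\left(-3 \right)} = - (\left(0 + 5\right) - 2) \left(-1 - 5\right) \frac{1}{\left(-3\right) \left(1 - 3\right)} = - (5 - 2) \left(-6\right) \left(- \frac{1}{3 \left(-2\right)}\right) = \left(-1\right) 3 \left(-6\right) \left(\left(- \frac{1}{3}\right) \left(- \frac{1}{2}\right)\right) = \left(-3\right) \left(-6\right) \frac{1}{6} = 18 \cdot \frac{1}{6} = 3$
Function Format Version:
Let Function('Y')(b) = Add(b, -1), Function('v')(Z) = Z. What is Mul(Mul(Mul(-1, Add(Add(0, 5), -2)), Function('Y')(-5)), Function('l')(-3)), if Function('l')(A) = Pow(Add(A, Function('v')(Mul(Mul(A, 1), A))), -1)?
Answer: 3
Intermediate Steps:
Function('Y')(b) = Add(-1, b)
Function('l')(A) = Pow(Add(A, Pow(A, 2)), -1) (Function('l')(A) = Pow(Add(A, Mul(Mul(A, 1), A)), -1) = Pow(Add(A, Mul(A, A)), -1) = Pow(Add(A, Pow(A, 2)), -1))
Mul(Mul(Mul(-1, Add(Add(0, 5), -2)), Function('Y')(-5)), Function('l')(-3)) = Mul(Mul(Mul(-1, Add(Add(0, 5), -2)), Add(-1, -5)), Mul(Pow(-3, -1), Pow(Add(1, -3), -1))) = Mul(Mul(Mul(-1, Add(5, -2)), -6), Mul(Rational(-1, 3), Pow(-2, -1))) = Mul(Mul(Mul(-1, 3), -6), Mul(Rational(-1, 3), Rational(-1, 2))) = Mul(Mul(-3, -6), Rational(1, 6)) = Mul(18, Rational(1, 6)) = 3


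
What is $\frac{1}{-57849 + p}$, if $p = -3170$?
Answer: $- \frac{1}{61019} \approx -1.6388 \cdot 10^{-5}$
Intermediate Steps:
$\frac{1}{-57849 + p} = \frac{1}{-57849 - 3170} = \frac{1}{-61019} = - \frac{1}{61019}$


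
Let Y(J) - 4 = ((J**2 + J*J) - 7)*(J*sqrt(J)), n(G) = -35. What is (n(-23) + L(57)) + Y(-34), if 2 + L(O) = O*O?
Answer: 3216 - 78370*I*sqrt(34) ≈ 3216.0 - 4.5697e+5*I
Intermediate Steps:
L(O) = -2 + O**2 (L(O) = -2 + O*O = -2 + O**2)
Y(J) = 4 + J**(3/2)*(-7 + 2*J**2) (Y(J) = 4 + ((J**2 + J*J) - 7)*(J*sqrt(J)) = 4 + ((J**2 + J**2) - 7)*J**(3/2) = 4 + (2*J**2 - 7)*J**(3/2) = 4 + (-7 + 2*J**2)*J**(3/2) = 4 + J**(3/2)*(-7 + 2*J**2))
(n(-23) + L(57)) + Y(-34) = (-35 + (-2 + 57**2)) + (4 - (-238)*I*sqrt(34) + 2*(-34)**(7/2)) = (-35 + (-2 + 3249)) + (4 - (-238)*I*sqrt(34) + 2*(-39304*I*sqrt(34))) = (-35 + 3247) + (4 + 238*I*sqrt(34) - 78608*I*sqrt(34)) = 3212 + (4 - 78370*I*sqrt(34)) = 3216 - 78370*I*sqrt(34)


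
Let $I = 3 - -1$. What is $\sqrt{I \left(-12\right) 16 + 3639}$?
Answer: $3 \sqrt{319} \approx 53.582$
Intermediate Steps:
$I = 4$ ($I = 3 + 1 = 4$)
$\sqrt{I \left(-12\right) 16 + 3639} = \sqrt{4 \left(-12\right) 16 + 3639} = \sqrt{\left(-48\right) 16 + 3639} = \sqrt{-768 + 3639} = \sqrt{2871} = 3 \sqrt{319}$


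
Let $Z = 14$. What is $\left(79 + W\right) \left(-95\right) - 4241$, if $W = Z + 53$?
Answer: $-18111$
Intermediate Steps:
$W = 67$ ($W = 14 + 53 = 67$)
$\left(79 + W\right) \left(-95\right) - 4241 = \left(79 + 67\right) \left(-95\right) - 4241 = 146 \left(-95\right) - 4241 = -13870 - 4241 = -18111$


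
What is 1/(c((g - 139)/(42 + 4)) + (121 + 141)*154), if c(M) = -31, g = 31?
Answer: 1/40317 ≈ 2.4803e-5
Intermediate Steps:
1/(c((g - 139)/(42 + 4)) + (121 + 141)*154) = 1/(-31 + (121 + 141)*154) = 1/(-31 + 262*154) = 1/(-31 + 40348) = 1/40317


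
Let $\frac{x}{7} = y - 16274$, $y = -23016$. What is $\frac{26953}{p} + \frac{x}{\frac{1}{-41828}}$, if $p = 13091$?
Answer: $\frac{150598272837393}{13091} \approx 1.1504 \cdot 10^{10}$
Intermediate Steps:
$x = -275030$ ($x = 7 \left(-23016 - 16274\right) = 7 \left(-39290\right) = -275030$)
$\frac{26953}{p} + \frac{x}{\frac{1}{-41828}} = \frac{26953}{13091} - \frac{275030}{\frac{1}{-41828}} = 26953 \cdot \frac{1}{13091} - \frac{275030}{- \frac{1}{41828}} = \frac{26953}{13091} - -11503954840 = \frac{26953}{13091} + 11503954840 = \frac{150598272837393}{13091}$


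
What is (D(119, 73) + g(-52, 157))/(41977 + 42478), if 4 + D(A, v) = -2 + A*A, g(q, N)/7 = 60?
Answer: 2915/16891 ≈ 0.17258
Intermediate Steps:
g(q, N) = 420 (g(q, N) = 7*60 = 420)
D(A, v) = -6 + A**2 (D(A, v) = -4 + (-2 + A*A) = -4 + (-2 + A**2) = -6 + A**2)
(D(119, 73) + g(-52, 157))/(41977 + 42478) = ((-6 + 119**2) + 420)/(41977 + 42478) = ((-6 + 14161) + 420)/84455 = (14155 + 420)*(1/84455) = 14575*(1/84455) = 2915/16891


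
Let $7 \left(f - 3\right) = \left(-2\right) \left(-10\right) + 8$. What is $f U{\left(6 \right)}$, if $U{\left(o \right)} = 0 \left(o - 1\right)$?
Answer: $0$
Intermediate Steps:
$f = 7$ ($f = 3 + \frac{\left(-2\right) \left(-10\right) + 8}{7} = 3 + \frac{20 + 8}{7} = 3 + \frac{1}{7} \cdot 28 = 3 + 4 = 7$)
$U{\left(o \right)} = 0$ ($U{\left(o \right)} = 0 \left(-1 + o\right) = 0$)
$f U{\left(6 \right)} = 7 \cdot 0 = 0$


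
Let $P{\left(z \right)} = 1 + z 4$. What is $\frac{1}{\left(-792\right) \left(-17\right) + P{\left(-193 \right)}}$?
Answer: $\frac{1}{12693} \approx 7.8784 \cdot 10^{-5}$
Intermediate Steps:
$P{\left(z \right)} = 1 + 4 z$
$\frac{1}{\left(-792\right) \left(-17\right) + P{\left(-193 \right)}} = \frac{1}{\left(-792\right) \left(-17\right) + \left(1 + 4 \left(-193\right)\right)} = \frac{1}{13464 + \left(1 - 772\right)} = \frac{1}{13464 - 771} = \frac{1}{12693}$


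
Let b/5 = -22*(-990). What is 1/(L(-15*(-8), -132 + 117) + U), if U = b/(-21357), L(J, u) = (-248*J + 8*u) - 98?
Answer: -2373/71149894 ≈ -3.3352e-5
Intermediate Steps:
L(J, u) = -98 - 248*J + 8*u
b = 108900 (b = 5*(-22*(-990)) = 5*21780 = 108900)
U = -12100/2373 (U = 108900/(-21357) = 108900*(-1/21357) = -12100/2373 ≈ -5.0990)
1/(L(-15*(-8), -132 + 117) + U) = 1/((-98 - (-3720)*(-8) + 8*(-132 + 117)) - 12100/2373) = 1/((-98 - 248*120 + 8*(-15)) - 12100/2373) = 1/((-98 - 29760 - 120) - 12100/2373) = 1/(-29978 - 12100/2373) = 1/(-71149894/2373) = -2373/71149894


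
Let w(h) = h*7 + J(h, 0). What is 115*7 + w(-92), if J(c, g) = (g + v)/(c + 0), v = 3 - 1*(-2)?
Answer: 14807/92 ≈ 160.95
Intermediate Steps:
v = 5 (v = 3 + 2 = 5)
J(c, g) = (5 + g)/c (J(c, g) = (g + 5)/(c + 0) = (5 + g)/c)
w(h) = 5/h + 7*h (w(h) = h*7 + (5 + 0)/h = 7*h + 5/h = 5/h + 7*h)
115*7 + w(-92) = 115*7 + (5/(-92) + 7*(-92)) = 805 + (5*(-1/92) - 644) = 805 + (-5/92 - 644) = 805 - 59253/92 = 14807/92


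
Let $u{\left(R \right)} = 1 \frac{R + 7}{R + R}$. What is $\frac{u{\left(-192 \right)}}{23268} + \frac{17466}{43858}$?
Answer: $\frac{78032643361}{195933685248} \approx 0.39826$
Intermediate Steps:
$u{\left(R \right)} = \frac{7 + R}{2 R}$ ($u{\left(R \right)} = 1 \frac{7 + R}{2 R} = \frac{7 + R}{2 R}$)
$\frac{u{\left(-192 \right)}}{23268} + \frac{17466}{43858} = \frac{\frac{1}{2} \frac{1}{-192} \left(7 - 192\right)}{23268} + \frac{17466}{43858} = \frac{1}{2} \left(- \frac{1}{192}\right) \left(-185\right) \frac{1}{23268} + 17466 \cdot \frac{1}{43858} = \frac{185}{384} \cdot \frac{1}{23268} + \frac{8733}{21929} = \frac{185}{8934912} + \frac{8733}{21929} = \frac{78032643361}{195933685248}$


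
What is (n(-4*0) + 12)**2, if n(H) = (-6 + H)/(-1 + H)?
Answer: 324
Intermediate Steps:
n(H) = (-6 + H)/(-1 + H)
(n(-4*0) + 12)**2 = ((-6 - 4*0)/(-1 - 4*0) + 12)**2 = ((-6 + 0)/(-1 + 0) + 12)**2 = (-6/(-1) + 12)**2 = (-1*(-6) + 12)**2 = (6 + 12)**2 = 18**2 = 324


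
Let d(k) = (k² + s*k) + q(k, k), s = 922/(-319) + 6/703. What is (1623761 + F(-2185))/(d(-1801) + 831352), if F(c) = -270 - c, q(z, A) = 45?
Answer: 60761537122/152501787723 ≈ 0.39843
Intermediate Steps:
s = -646252/224257 (s = 922*(-1/319) + 6*(1/703) = -922/319 + 6/703 = -646252/224257 ≈ -2.8817)
d(k) = 45 + k² - 646252*k/224257 (d(k) = (k² - 646252*k/224257) + 45 = 45 + k² - 646252*k/224257)
(1623761 + F(-2185))/(d(-1801) + 831352) = (1623761 + (-270 - 1*(-2185)))/((45 + (-1801)² - 646252/224257*(-1801)) + 831352) = (1623761 + (-270 + 2185))/((45 + 3243601 + 1163899852/224257) + 831352) = (1623761 + 1915)/(728574220874/224257 + 831352) = 1625676/(915010726338/224257) = 1625676*(224257/915010726338) = 60761537122/152501787723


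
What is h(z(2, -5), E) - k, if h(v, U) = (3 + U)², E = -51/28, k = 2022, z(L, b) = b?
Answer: -1584159/784 ≈ -2020.6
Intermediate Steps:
E = -51/28 (E = -51*1/28 = -51/28 ≈ -1.8214)
h(z(2, -5), E) - k = (3 - 51/28)² - 1*2022 = (33/28)² - 2022 = 1089/784 - 2022 = -1584159/784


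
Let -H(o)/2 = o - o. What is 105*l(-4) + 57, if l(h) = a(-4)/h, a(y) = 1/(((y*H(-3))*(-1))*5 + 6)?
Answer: 421/8 ≈ 52.625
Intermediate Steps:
H(o) = 0 (H(o) = -2*(o - o) = -2*0 = 0)
a(y) = 1/6 (a(y) = 1/(((y*0)*(-1))*5 + 6) = 1/((0*(-1))*5 + 6) = 1/(0*5 + 6) = 1/(0 + 6) = 1/6)
l(h) = 1/(6*h)
105*l(-4) + 57 = 105*((1/6)/(-4)) + 57 = 105*((1/6)*(-1/4)) + 57 = 105*(-1/24) + 57 = -35/8 + 57 = 421/8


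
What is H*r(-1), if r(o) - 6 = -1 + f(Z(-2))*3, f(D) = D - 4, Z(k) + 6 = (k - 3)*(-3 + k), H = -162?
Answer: -8100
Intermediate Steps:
Z(k) = -6 + (-3 + k)² (Z(k) = -6 + (k - 3)*(-3 + k) = -6 + (-3 + k)*(-3 + k) = -6 + (-3 + k)²)
f(D) = -4 + D
r(o) = 50 (r(o) = 6 + (-1 + (-4 + (-6 + (-3 - 2)²))*3) = 6 + (-1 + (-4 + (-6 + (-5)²))*3) = 6 + (-1 + (-4 + (-6 + 25))*3) = 6 + (-1 + (-4 + 19)*3) = 6 + (-1 + 15*3) = 6 + (-1 + 45) = 6 + 44 = 50)
H*r(-1) = -162*50 = -8100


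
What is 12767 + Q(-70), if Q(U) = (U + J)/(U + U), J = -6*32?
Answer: 893821/70 ≈ 12769.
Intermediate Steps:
J = -192
Q(U) = (-192 + U)/(2*U) (Q(U) = (U - 192)/(U + U) = (-192 + U)/((2*U)) = (-192 + U)*(1/(2*U)) = (-192 + U)/(2*U))
12767 + Q(-70) = 12767 + (½)*(-192 - 70)/(-70) = 12767 + (½)*(-1/70)*(-262) = 12767 + 131/70 = 893821/70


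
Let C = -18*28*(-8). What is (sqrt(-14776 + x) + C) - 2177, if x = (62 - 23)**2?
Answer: 1855 + I*sqrt(13255) ≈ 1855.0 + 115.13*I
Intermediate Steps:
C = 4032 (C = -504*(-8) = 4032)
x = 1521 (x = 39**2 = 1521)
(sqrt(-14776 + x) + C) - 2177 = (sqrt(-14776 + 1521) + 4032) - 2177 = (sqrt(-13255) + 4032) - 2177 = (I*sqrt(13255) + 4032) - 2177 = (4032 + I*sqrt(13255)) - 2177 = 1855 + I*sqrt(13255)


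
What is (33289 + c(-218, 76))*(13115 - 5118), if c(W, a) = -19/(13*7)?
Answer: 24225152160/91 ≈ 2.6621e+8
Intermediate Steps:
c(W, a) = -19/91
(33289 + c(-218, 76))*(13115 - 5118) = (33289 - 19/91)*(13115 - 5118) = (3029280/91)*7997 = 24225152160/91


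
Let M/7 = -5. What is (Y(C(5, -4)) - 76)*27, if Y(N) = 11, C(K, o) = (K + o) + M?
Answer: -1755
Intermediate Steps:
M = -35 (M = 7*(-5) = -35)
C(K, o) = -35 + K + o (C(K, o) = (K + o) - 35 = -35 + K + o)
(Y(C(5, -4)) - 76)*27 = (11 - 76)*27 = -65*27 = -1755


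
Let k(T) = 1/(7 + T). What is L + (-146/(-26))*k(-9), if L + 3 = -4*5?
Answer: -671/26 ≈ -25.808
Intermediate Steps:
L = -23 (L = -3 - 4*5 = -3 - 20 = -23)
L + (-146/(-26))*k(-9) = -23 + (-146/(-26))/(7 - 9) = -23 - 146*(-1/26)/(-2) = -23 + (73/13)*(-½) = -23 - 73/26 = -671/26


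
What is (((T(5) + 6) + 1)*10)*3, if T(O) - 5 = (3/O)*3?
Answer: 414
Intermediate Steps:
T(O) = 5 + 9/O (T(O) = 5 + (3/O)*3 = 5 + 9/O)
(((T(5) + 6) + 1)*10)*3 = ((((5 + 9/5) + 6) + 1)*10)*3 = (((34/5 + 6) + 1)*10)*3 = ((64/5 + 1)*10)*3 = ((69/5)*10)*3 = 138*3 = 414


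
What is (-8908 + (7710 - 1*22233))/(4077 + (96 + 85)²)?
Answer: -23431/36838 ≈ -0.63605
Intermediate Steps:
(-8908 + (7710 - 1*22233))/(4077 + (96 + 85)²) = (-8908 + (7710 - 22233))/(4077 + 181²) = (-8908 - 14523)/(4077 + 32761) = -23431/36838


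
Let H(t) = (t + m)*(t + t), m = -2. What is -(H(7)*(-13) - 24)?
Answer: 934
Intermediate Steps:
H(t) = 2*t*(-2 + t) (H(t) = (t - 2)*(t + t) = (-2 + t)*(2*t) = 2*t*(-2 + t))
-(H(7)*(-13) - 24) = -((2*7*(-2 + 7))*(-13) - 24) = -((2*7*5)*(-13) - 24) = -(70*(-13) - 24) = -(-910 - 24) = -1*(-934) = 934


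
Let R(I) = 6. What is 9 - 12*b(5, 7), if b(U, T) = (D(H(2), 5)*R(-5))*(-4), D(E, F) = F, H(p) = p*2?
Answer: 1449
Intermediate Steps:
H(p) = 2*p
b(U, T) = -120 (b(U, T) = (5*6)*(-4) = 30*(-4) = -120)
9 - 12*b(5, 7) = 9 - 12*(-120) = 9 + 1440 = 1449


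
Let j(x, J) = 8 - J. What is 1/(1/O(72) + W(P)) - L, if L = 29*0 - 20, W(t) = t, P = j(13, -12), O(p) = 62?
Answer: 24882/1241 ≈ 20.050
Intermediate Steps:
P = 20 (P = 8 - 1*(-12) = 8 + 12 = 20)
L = -20 (L = 0 - 20 = -20)
1/(1/O(72) + W(P)) - L = 1/(1/62 + 20) - 1*(-20) = 1/(1/62 + 20) + 20 = 1/(1241/62) + 20 = 62/1241 + 20 = 24882/1241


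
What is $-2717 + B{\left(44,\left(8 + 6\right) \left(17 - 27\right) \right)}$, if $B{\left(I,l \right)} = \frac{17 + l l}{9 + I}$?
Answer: $- \frac{124384}{53} \approx -2346.9$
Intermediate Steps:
$B{\left(I,l \right)} = \frac{17 + l^{2}}{9 + I}$
$-2717 + B{\left(44,\left(8 + 6\right) \left(17 - 27\right) \right)} = -2717 + \frac{17 + \left(\left(8 + 6\right) \left(17 - 27\right)\right)^{2}}{9 + 44} = -2717 + \frac{17 + \left(14 \left(-10\right)\right)^{2}}{53} = -2717 + \frac{17 + \left(-140\right)^{2}}{53} = -2717 + \frac{17 + 19600}{53} = -2717 + \frac{1}{53} \cdot 19617 = -2717 + \frac{19617}{53} = - \frac{124384}{53}$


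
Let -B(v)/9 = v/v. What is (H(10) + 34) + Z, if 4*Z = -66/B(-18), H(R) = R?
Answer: 275/6 ≈ 45.833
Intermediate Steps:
B(v) = -9 (B(v) = -9*v/v = -9*1 = -9)
Z = 11/6 (Z = (-66/(-9))/4 = (-66*(-⅑))/4 = (¼)*(22/3) = 11/6 ≈ 1.8333)
(H(10) + 34) + Z = (10 + 34) + 11/6 = 44 + 11/6 = 275/6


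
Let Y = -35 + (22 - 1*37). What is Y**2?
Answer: 2500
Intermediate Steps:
Y = -50 (Y = -35 + (22 - 37) = -35 - 15 = -50)
Y**2 = (-50)**2 = 2500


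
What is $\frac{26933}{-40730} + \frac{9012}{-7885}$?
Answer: $- \frac{115885093}{64231210} \approx -1.8042$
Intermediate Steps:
$\frac{26933}{-40730} + \frac{9012}{-7885} = 26933 \left(- \frac{1}{40730}\right) + 9012 \left(- \frac{1}{7885}\right) = - \frac{26933}{40730} - \frac{9012}{7885} = - \frac{115885093}{64231210}$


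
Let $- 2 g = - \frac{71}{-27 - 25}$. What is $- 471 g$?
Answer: $\frac{33441}{104} \approx 321.55$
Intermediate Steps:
$g = - \frac{71}{104}$ ($g = - \frac{\left(-71\right) \frac{1}{-27 - 25}}{2} = - \frac{\left(-71\right) \frac{1}{-52}}{2} = - \frac{\left(-71\right) \left(- \frac{1}{52}\right)}{2} = \left(- \frac{1}{2}\right) \frac{71}{52} = - \frac{71}{104} \approx -0.68269$)
$- 471 g = \left(-471\right) \left(- \frac{71}{104}\right) = \frac{33441}{104}$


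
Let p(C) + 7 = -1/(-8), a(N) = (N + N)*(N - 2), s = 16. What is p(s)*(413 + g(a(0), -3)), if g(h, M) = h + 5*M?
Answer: -10945/4 ≈ -2736.3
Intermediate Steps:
a(N) = 2*N*(-2 + N) (a(N) = (2*N)*(-2 + N) = 2*N*(-2 + N))
p(C) = -55/8 (p(C) = -7 - 1/(-8) = -7 - 1*(-1/8) = -7 + 1/8 = -55/8)
p(s)*(413 + g(a(0), -3)) = -55*(413 + (2*0*(-2 + 0) + 5*(-3)))/8 = -55*(413 + (2*0*(-2) - 15))/8 = -55*(413 + (0 - 15))/8 = -55*(413 - 15)/8 = -55/8*398 = -10945/4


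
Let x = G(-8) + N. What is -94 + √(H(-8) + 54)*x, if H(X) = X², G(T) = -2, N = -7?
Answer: -94 - 9*√118 ≈ -191.77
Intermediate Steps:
x = -9 (x = -2 - 7 = -9)
-94 + √(H(-8) + 54)*x = -94 + √((-8)² + 54)*(-9) = -94 + √(64 + 54)*(-9) = -94 + √118*(-9) = -94 - 9*√118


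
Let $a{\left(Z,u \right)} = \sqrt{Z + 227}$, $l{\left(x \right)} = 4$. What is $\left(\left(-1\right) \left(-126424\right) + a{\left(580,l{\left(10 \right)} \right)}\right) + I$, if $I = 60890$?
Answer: $187314 + \sqrt{807} \approx 1.8734 \cdot 10^{5}$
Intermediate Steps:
$a{\left(Z,u \right)} = \sqrt{227 + Z}$
$\left(\left(-1\right) \left(-126424\right) + a{\left(580,l{\left(10 \right)} \right)}\right) + I = \left(\left(-1\right) \left(-126424\right) + \sqrt{227 + 580}\right) + 60890 = \left(126424 + \sqrt{807}\right) + 60890 = 187314 + \sqrt{807}$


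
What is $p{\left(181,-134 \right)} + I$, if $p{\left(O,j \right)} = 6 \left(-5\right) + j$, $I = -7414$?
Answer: $-7578$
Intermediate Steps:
$p{\left(O,j \right)} = -30 + j$
$p{\left(181,-134 \right)} + I = \left(-30 - 134\right) - 7414 = -164 - 7414 = -7578$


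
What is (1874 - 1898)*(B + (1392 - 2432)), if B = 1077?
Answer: -888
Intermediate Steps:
(1874 - 1898)*(B + (1392 - 2432)) = (1874 - 1898)*(1077 + (1392 - 2432)) = -24*(1077 - 1040) = -24*37 = -888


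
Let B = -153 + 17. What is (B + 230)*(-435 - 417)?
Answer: -80088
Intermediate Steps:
B = -136
(B + 230)*(-435 - 417) = (-136 + 230)*(-435 - 417) = 94*(-852) = -80088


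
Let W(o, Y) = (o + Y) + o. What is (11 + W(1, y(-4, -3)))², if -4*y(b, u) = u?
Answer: 3025/16 ≈ 189.06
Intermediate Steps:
y(b, u) = -u/4
W(o, Y) = Y + 2*o (W(o, Y) = (Y + o) + o = Y + 2*o)
(11 + W(1, y(-4, -3)))² = (11 + (-¼*(-3) + 2*1))² = (11 + (¾ + 2))² = (11 + 11/4)² = (55/4)² = 3025/16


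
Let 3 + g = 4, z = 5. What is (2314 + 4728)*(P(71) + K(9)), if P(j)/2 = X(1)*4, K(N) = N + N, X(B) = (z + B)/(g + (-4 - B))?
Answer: 42252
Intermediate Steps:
g = 1 (g = -3 + 4 = 1)
X(B) = (5 + B)/(-3 - B) (X(B) = (5 + B)/(1 + (-4 - B)) = (5 + B)/(-3 - B))
K(N) = 2*N
P(j) = -12 (P(j) = 2*(((-5 - 1*1)/(3 + 1))*4) = 2*(((-5 - 1)/4)*4) = 2*(((1/4)*(-6))*4) = 2*(-3/2*4) = 2*(-6) = -12)
(2314 + 4728)*(P(71) + K(9)) = (2314 + 4728)*(-12 + 2*9) = 7042*(-12 + 18) = 7042*6 = 42252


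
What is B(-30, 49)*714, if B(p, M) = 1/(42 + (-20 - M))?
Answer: -238/9 ≈ -26.444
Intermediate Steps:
B(p, M) = 1/(22 - M)
B(-30, 49)*714 = -1/(-22 + 49)*714 = -1/27*714 = -238/9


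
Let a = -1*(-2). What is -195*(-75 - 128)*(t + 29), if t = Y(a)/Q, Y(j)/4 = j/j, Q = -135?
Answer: 10321129/9 ≈ 1.1468e+6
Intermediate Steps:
a = 2
Y(j) = 4 (Y(j) = 4*(j/j) = 4*1 = 4)
t = -4/135 (t = 4/(-135) = 4*(-1/135) = -4/135 ≈ -0.029630)
-195*(-75 - 128)*(t + 29) = -195*(-75 - 128)*(-4/135 + 29) = -(-39585)*3911/135 = -195*(-793933/135) = 10321129/9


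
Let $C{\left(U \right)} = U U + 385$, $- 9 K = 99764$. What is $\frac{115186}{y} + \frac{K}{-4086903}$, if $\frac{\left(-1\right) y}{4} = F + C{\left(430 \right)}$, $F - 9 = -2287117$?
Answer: $\frac{2537765579855}{154619041035042} \approx 0.016413$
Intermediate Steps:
$K = - \frac{99764}{9}$ ($K = \left(- \frac{1}{9}\right) 99764 = - \frac{99764}{9} \approx -11085.0$)
$C{\left(U \right)} = 385 + U^{2}$ ($C{\left(U \right)} = U^{2} + 385 = 385 + U^{2}$)
$F = -2287108$ ($F = 9 - 2287117 = -2287108$)
$y = 8407292$ ($y = - 4 \left(-2287108 + \left(385 + 430^{2}\right)\right) = - 4 \left(-2287108 + \left(385 + 184900\right)\right) = - 4 \left(-2287108 + 185285\right) = \left(-4\right) \left(-2101823\right) = 8407292$)
$\frac{115186}{y} + \frac{K}{-4086903} = \frac{115186}{8407292} - \frac{99764}{9 \left(-4086903\right)} = 115186 \cdot \frac{1}{8407292} - - \frac{99764}{36782127} = \frac{57593}{4203646} + \frac{99764}{36782127} = \frac{2537765579855}{154619041035042}$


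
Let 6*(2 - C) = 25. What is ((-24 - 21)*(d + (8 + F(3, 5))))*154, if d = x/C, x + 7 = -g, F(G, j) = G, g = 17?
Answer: -1988910/13 ≈ -1.5299e+5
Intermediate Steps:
C = -13/6 (C = 2 - 1/6*25 = 2 - 25/6 = -13/6 ≈ -2.1667)
x = -24 (x = -7 - 1*17 = -7 - 17 = -24)
d = 144/13 (d = -24/(-13/6) = -24*(-6/13) = 144/13 ≈ 11.077)
((-24 - 21)*(d + (8 + F(3, 5))))*154 = ((-24 - 21)*(144/13 + (8 + 3)))*154 = -45*(144/13 + 11)*154 = -45*287/13*154 = -12915/13*154 = -1988910/13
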